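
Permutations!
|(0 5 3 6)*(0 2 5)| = 4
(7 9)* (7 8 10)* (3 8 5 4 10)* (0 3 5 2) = (0 3 8 5 4 10 7 9 2) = [3, 1, 0, 8, 10, 4, 6, 9, 5, 2, 7]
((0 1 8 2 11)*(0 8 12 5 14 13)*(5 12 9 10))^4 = ((0 1 9 10 5 14 13)(2 11 8))^4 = (0 5 1 14 9 13 10)(2 11 8)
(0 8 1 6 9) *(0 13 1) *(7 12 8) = (0 7 12 8)(1 6 9 13) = [7, 6, 2, 3, 4, 5, 9, 12, 0, 13, 10, 11, 8, 1]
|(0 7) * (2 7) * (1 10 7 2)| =|(0 1 10 7)| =4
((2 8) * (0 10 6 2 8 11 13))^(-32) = (0 11 6)(2 10 13)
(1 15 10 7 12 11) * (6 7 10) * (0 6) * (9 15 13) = (0 6 7 12 11 1 13 9 15) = [6, 13, 2, 3, 4, 5, 7, 12, 8, 15, 10, 1, 11, 9, 14, 0]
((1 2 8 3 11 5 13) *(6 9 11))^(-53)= ((1 2 8 3 6 9 11 5 13))^(-53)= (1 2 8 3 6 9 11 5 13)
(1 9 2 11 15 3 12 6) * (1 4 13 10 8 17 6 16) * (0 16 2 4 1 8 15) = [16, 9, 11, 12, 13, 5, 1, 7, 17, 4, 15, 0, 2, 10, 14, 3, 8, 6] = (0 16 8 17 6 1 9 4 13 10 15 3 12 2 11)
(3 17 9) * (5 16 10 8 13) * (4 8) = (3 17 9)(4 8 13 5 16 10) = [0, 1, 2, 17, 8, 16, 6, 7, 13, 3, 4, 11, 12, 5, 14, 15, 10, 9]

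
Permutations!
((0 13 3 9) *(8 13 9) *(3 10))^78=(3 13)(8 10)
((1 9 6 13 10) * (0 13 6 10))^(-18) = (13)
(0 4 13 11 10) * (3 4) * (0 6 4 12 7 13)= (0 3 12 7 13 11 10 6 4)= [3, 1, 2, 12, 0, 5, 4, 13, 8, 9, 6, 10, 7, 11]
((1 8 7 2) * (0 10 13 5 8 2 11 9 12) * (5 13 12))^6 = (13)(5 8 7 11 9)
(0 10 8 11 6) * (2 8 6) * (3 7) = [10, 1, 8, 7, 4, 5, 0, 3, 11, 9, 6, 2] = (0 10 6)(2 8 11)(3 7)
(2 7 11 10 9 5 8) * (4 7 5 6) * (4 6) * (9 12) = [0, 1, 5, 3, 7, 8, 6, 11, 2, 4, 12, 10, 9] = (2 5 8)(4 7 11 10 12 9)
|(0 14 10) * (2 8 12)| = |(0 14 10)(2 8 12)| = 3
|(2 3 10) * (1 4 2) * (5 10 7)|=7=|(1 4 2 3 7 5 10)|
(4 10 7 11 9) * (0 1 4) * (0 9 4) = (0 1)(4 10 7 11) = [1, 0, 2, 3, 10, 5, 6, 11, 8, 9, 7, 4]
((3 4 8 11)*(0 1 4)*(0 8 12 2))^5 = (12)(3 11 8)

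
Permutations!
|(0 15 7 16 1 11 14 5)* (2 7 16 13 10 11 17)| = |(0 15 16 1 17 2 7 13 10 11 14 5)| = 12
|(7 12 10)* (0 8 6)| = 3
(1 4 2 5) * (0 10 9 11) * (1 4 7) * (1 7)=(0 10 9 11)(2 5 4)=[10, 1, 5, 3, 2, 4, 6, 7, 8, 11, 9, 0]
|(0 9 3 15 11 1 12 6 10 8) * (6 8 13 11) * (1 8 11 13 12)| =9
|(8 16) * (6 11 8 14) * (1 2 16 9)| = 8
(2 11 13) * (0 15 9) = [15, 1, 11, 3, 4, 5, 6, 7, 8, 0, 10, 13, 12, 2, 14, 9] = (0 15 9)(2 11 13)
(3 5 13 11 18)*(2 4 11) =(2 4 11 18 3 5 13) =[0, 1, 4, 5, 11, 13, 6, 7, 8, 9, 10, 18, 12, 2, 14, 15, 16, 17, 3]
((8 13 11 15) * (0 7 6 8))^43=((0 7 6 8 13 11 15))^43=(0 7 6 8 13 11 15)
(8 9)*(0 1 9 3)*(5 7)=(0 1 9 8 3)(5 7)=[1, 9, 2, 0, 4, 7, 6, 5, 3, 8]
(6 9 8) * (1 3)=(1 3)(6 9 8)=[0, 3, 2, 1, 4, 5, 9, 7, 6, 8]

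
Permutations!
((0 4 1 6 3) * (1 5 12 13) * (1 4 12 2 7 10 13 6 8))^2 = (0 6)(2 10 4)(3 12)(5 7 13)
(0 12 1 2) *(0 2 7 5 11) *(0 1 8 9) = (0 12 8 9)(1 7 5 11) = [12, 7, 2, 3, 4, 11, 6, 5, 9, 0, 10, 1, 8]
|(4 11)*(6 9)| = |(4 11)(6 9)| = 2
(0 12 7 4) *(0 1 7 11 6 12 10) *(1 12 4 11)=(0 10)(1 7 11 6 4 12)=[10, 7, 2, 3, 12, 5, 4, 11, 8, 9, 0, 6, 1]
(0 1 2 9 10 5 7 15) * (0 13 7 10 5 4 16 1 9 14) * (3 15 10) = (0 9 5 3 15 13 7 10 4 16 1 2 14) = [9, 2, 14, 15, 16, 3, 6, 10, 8, 5, 4, 11, 12, 7, 0, 13, 1]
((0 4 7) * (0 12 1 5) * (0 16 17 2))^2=(0 7 1 16 2 4 12 5 17)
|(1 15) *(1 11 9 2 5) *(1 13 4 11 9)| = |(1 15 9 2 5 13 4 11)| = 8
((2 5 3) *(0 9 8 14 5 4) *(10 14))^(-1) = ((0 9 8 10 14 5 3 2 4))^(-1) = (0 4 2 3 5 14 10 8 9)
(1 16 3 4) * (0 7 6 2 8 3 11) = (0 7 6 2 8 3 4 1 16 11) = [7, 16, 8, 4, 1, 5, 2, 6, 3, 9, 10, 0, 12, 13, 14, 15, 11]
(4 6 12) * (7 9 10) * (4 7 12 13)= (4 6 13)(7 9 10 12)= [0, 1, 2, 3, 6, 5, 13, 9, 8, 10, 12, 11, 7, 4]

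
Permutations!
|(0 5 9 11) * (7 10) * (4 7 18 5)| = |(0 4 7 10 18 5 9 11)| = 8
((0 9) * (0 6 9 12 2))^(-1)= (0 2 12)(6 9)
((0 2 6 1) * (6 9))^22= ((0 2 9 6 1))^22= (0 9 1 2 6)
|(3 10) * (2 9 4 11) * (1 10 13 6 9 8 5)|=11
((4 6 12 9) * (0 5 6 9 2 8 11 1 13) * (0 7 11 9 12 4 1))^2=(0 6 12 8 1 7)(2 9 13 11 5 4)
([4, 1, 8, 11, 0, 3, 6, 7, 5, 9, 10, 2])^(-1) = (0 4)(2 11 3 5 8)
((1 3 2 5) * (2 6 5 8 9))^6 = (9)(1 6)(3 5)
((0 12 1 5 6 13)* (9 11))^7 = (0 12 1 5 6 13)(9 11)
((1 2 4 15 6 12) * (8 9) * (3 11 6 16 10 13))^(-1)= ((1 2 4 15 16 10 13 3 11 6 12)(8 9))^(-1)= (1 12 6 11 3 13 10 16 15 4 2)(8 9)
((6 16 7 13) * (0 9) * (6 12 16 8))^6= (7 12)(13 16)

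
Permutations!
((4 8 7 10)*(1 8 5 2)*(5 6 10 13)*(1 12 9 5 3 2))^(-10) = (1 5 9 12 2 3 13 7 8)(4 10 6)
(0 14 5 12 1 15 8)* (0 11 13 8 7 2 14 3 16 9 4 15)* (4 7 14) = (0 3 16 9 7 2 4 15 14 5 12 1)(8 11 13) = [3, 0, 4, 16, 15, 12, 6, 2, 11, 7, 10, 13, 1, 8, 5, 14, 9]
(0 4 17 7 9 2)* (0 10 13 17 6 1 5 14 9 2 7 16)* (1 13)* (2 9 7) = [4, 5, 10, 3, 6, 14, 13, 9, 8, 2, 1, 11, 12, 17, 7, 15, 0, 16] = (0 4 6 13 17 16)(1 5 14 7 9 2 10)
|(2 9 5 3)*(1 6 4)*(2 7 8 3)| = 3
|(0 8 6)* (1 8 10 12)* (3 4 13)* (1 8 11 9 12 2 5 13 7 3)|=33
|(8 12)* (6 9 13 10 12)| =|(6 9 13 10 12 8)| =6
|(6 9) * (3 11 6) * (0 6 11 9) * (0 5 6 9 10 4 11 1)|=14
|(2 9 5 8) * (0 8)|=5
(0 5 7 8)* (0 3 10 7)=(0 5)(3 10 7 8)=[5, 1, 2, 10, 4, 0, 6, 8, 3, 9, 7]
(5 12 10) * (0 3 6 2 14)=[3, 1, 14, 6, 4, 12, 2, 7, 8, 9, 5, 11, 10, 13, 0]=(0 3 6 2 14)(5 12 10)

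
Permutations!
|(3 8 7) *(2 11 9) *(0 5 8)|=|(0 5 8 7 3)(2 11 9)|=15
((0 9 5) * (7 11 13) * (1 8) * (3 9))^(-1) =(0 5 9 3)(1 8)(7 13 11) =((0 3 9 5)(1 8)(7 11 13))^(-1)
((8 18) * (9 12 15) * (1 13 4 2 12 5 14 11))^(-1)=((1 13 4 2 12 15 9 5 14 11)(8 18))^(-1)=(1 11 14 5 9 15 12 2 4 13)(8 18)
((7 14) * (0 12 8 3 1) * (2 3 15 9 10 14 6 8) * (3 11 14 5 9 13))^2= (0 2 14 6 15 3)(1 12 11 7 8 13)(5 10 9)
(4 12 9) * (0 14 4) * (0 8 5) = (0 14 4 12 9 8 5) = [14, 1, 2, 3, 12, 0, 6, 7, 5, 8, 10, 11, 9, 13, 4]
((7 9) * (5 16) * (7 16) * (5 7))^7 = ((7 9 16))^7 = (7 9 16)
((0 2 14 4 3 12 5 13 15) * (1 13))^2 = ((0 2 14 4 3 12 5 1 13 15))^2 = (0 14 3 5 13)(1 15 2 4 12)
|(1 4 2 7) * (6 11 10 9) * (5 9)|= |(1 4 2 7)(5 9 6 11 10)|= 20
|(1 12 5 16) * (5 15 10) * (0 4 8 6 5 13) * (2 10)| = |(0 4 8 6 5 16 1 12 15 2 10 13)| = 12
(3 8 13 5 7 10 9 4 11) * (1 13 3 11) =(1 13 5 7 10 9 4)(3 8) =[0, 13, 2, 8, 1, 7, 6, 10, 3, 4, 9, 11, 12, 5]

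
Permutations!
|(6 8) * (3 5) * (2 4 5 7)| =|(2 4 5 3 7)(6 8)| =10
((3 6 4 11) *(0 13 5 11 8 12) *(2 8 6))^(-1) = ((0 13 5 11 3 2 8 12)(4 6))^(-1) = (0 12 8 2 3 11 5 13)(4 6)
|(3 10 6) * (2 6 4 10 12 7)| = |(2 6 3 12 7)(4 10)| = 10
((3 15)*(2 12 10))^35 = (2 10 12)(3 15)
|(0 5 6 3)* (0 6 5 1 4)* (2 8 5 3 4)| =8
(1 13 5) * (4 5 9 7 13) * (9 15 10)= (1 4 5)(7 13 15 10 9)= [0, 4, 2, 3, 5, 1, 6, 13, 8, 7, 9, 11, 12, 15, 14, 10]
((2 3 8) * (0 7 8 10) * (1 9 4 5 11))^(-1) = ((0 7 8 2 3 10)(1 9 4 5 11))^(-1) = (0 10 3 2 8 7)(1 11 5 4 9)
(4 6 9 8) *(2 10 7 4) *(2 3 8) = [0, 1, 10, 8, 6, 5, 9, 4, 3, 2, 7] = (2 10 7 4 6 9)(3 8)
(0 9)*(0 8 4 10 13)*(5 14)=(0 9 8 4 10 13)(5 14)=[9, 1, 2, 3, 10, 14, 6, 7, 4, 8, 13, 11, 12, 0, 5]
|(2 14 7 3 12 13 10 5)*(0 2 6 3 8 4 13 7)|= 9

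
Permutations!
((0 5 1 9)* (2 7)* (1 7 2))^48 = ((0 5 7 1 9))^48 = (0 1 5 9 7)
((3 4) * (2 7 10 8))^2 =((2 7 10 8)(3 4))^2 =(2 10)(7 8)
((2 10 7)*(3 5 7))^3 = ((2 10 3 5 7))^3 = (2 5 10 7 3)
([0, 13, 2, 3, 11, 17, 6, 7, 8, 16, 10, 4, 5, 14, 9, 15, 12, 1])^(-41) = [0, 17, 2, 3, 11, 12, 6, 7, 8, 14, 10, 4, 16, 1, 13, 15, 9, 5]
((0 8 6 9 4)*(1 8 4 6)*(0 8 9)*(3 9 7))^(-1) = ((0 4 8 1 7 3 9 6))^(-1) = (0 6 9 3 7 1 8 4)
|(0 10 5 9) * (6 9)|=5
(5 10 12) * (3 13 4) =(3 13 4)(5 10 12) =[0, 1, 2, 13, 3, 10, 6, 7, 8, 9, 12, 11, 5, 4]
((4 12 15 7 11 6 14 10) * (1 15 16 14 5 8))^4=(1 6 15 5 7 8 11)(4 10 14 16 12)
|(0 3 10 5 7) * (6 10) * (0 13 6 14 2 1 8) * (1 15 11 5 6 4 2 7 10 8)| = 13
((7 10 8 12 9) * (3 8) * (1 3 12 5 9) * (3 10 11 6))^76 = ((1 10 12)(3 8 5 9 7 11 6))^76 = (1 10 12)(3 6 11 7 9 5 8)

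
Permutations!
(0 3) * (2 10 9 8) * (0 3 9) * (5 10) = (0 9 8 2 5 10) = [9, 1, 5, 3, 4, 10, 6, 7, 2, 8, 0]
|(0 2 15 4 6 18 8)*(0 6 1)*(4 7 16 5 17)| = 9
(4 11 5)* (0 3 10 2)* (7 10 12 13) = (0 3 12 13 7 10 2)(4 11 5) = [3, 1, 0, 12, 11, 4, 6, 10, 8, 9, 2, 5, 13, 7]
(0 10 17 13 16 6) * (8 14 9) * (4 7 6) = (0 10 17 13 16 4 7 6)(8 14 9) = [10, 1, 2, 3, 7, 5, 0, 6, 14, 8, 17, 11, 12, 16, 9, 15, 4, 13]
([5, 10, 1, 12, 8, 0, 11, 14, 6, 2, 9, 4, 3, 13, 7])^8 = [0, 1, 2, 3, 4, 5, 6, 7, 8, 9, 10, 11, 12, 13, 14]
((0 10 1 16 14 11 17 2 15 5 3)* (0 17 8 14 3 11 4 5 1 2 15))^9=(1 15 17 3 16)(4 14 8 11 5)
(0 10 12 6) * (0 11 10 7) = (0 7)(6 11 10 12) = [7, 1, 2, 3, 4, 5, 11, 0, 8, 9, 12, 10, 6]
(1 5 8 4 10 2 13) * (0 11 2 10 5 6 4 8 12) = [11, 6, 13, 3, 5, 12, 4, 7, 8, 9, 10, 2, 0, 1] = (0 11 2 13 1 6 4 5 12)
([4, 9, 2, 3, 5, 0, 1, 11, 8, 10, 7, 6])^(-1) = [5, 6, 2, 3, 0, 4, 11, 10, 8, 1, 9, 7]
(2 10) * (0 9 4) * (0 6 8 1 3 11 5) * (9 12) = (0 12 9 4 6 8 1 3 11 5)(2 10) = [12, 3, 10, 11, 6, 0, 8, 7, 1, 4, 2, 5, 9]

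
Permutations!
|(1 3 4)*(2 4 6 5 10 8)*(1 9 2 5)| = 3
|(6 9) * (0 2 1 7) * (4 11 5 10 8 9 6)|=12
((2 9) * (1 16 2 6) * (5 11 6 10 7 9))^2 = (1 2 11)(5 6 16)(7 10 9)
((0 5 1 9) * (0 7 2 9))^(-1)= (0 1 5)(2 7 9)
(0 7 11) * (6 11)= [7, 1, 2, 3, 4, 5, 11, 6, 8, 9, 10, 0]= (0 7 6 11)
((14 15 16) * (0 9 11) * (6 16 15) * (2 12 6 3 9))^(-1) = (0 11 9 3 14 16 6 12 2)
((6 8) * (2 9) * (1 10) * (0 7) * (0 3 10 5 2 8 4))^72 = ((0 7 3 10 1 5 2 9 8 6 4))^72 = (0 2 7 9 3 8 10 6 1 4 5)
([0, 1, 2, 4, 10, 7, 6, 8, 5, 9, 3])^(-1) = [0, 1, 2, 10, 3, 8, 6, 5, 7, 9, 4]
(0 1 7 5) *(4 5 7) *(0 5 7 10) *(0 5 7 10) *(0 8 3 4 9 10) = [1, 9, 2, 4, 0, 7, 6, 8, 3, 10, 5] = (0 1 9 10 5 7 8 3 4)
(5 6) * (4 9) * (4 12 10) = (4 9 12 10)(5 6) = [0, 1, 2, 3, 9, 6, 5, 7, 8, 12, 4, 11, 10]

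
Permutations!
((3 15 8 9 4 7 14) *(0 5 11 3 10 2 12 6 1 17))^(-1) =(0 17 1 6 12 2 10 14 7 4 9 8 15 3 11 5)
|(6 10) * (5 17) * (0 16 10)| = 4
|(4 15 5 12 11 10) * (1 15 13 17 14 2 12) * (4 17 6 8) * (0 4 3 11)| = 12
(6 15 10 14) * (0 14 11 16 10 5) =(0 14 6 15 5)(10 11 16) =[14, 1, 2, 3, 4, 0, 15, 7, 8, 9, 11, 16, 12, 13, 6, 5, 10]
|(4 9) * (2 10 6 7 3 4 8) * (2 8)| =|(2 10 6 7 3 4 9)| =7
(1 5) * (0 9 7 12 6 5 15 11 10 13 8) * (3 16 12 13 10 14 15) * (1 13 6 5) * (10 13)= (0 9 7 6 1 3 16 12 5 10 13 8)(11 14 15)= [9, 3, 2, 16, 4, 10, 1, 6, 0, 7, 13, 14, 5, 8, 15, 11, 12]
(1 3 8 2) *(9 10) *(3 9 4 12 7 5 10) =(1 9 3 8 2)(4 12 7 5 10) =[0, 9, 1, 8, 12, 10, 6, 5, 2, 3, 4, 11, 7]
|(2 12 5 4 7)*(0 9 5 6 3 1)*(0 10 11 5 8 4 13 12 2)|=|(0 9 8 4 7)(1 10 11 5 13 12 6 3)|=40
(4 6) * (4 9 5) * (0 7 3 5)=(0 7 3 5 4 6 9)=[7, 1, 2, 5, 6, 4, 9, 3, 8, 0]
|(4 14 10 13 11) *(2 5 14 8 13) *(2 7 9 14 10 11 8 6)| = |(2 5 10 7 9 14 11 4 6)(8 13)| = 18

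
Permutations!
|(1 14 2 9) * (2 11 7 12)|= |(1 14 11 7 12 2 9)|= 7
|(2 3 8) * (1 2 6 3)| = 6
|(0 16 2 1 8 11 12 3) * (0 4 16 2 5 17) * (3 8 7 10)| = 30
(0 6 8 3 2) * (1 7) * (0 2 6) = (1 7)(3 6 8) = [0, 7, 2, 6, 4, 5, 8, 1, 3]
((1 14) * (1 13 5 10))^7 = ((1 14 13 5 10))^7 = (1 13 10 14 5)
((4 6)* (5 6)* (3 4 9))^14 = ((3 4 5 6 9))^14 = (3 9 6 5 4)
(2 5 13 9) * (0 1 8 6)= (0 1 8 6)(2 5 13 9)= [1, 8, 5, 3, 4, 13, 0, 7, 6, 2, 10, 11, 12, 9]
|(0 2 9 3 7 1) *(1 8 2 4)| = 15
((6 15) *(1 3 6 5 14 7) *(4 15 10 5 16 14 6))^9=(1 4 16 7 3 15 14)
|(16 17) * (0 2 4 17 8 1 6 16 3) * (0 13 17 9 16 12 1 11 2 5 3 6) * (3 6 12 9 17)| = 12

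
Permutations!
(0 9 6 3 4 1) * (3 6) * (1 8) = (0 9 3 4 8 1) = [9, 0, 2, 4, 8, 5, 6, 7, 1, 3]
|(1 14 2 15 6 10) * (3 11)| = 6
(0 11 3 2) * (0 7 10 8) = (0 11 3 2 7 10 8) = [11, 1, 7, 2, 4, 5, 6, 10, 0, 9, 8, 3]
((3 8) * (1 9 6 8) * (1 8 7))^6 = ((1 9 6 7)(3 8))^6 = (1 6)(7 9)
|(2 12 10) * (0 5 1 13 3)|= |(0 5 1 13 3)(2 12 10)|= 15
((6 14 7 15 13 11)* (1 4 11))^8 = ((1 4 11 6 14 7 15 13))^8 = (15)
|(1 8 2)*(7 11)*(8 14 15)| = 10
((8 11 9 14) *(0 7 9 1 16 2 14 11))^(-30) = (0 2 11)(1 7 14)(8 16 9) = ((0 7 9 11 1 16 2 14 8))^(-30)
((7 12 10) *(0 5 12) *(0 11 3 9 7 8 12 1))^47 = ((0 5 1)(3 9 7 11)(8 12 10))^47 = (0 1 5)(3 11 7 9)(8 10 12)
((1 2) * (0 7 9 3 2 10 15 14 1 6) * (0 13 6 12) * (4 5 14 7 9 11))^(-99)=(0 9 3 2 12)(1 4 15 14 11 10 5 7)(6 13)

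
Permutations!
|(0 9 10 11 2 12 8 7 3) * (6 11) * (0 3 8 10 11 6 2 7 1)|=|(0 9 11 7 8 1)(2 12 10)|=6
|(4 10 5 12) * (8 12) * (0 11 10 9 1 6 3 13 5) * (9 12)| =|(0 11 10)(1 6 3 13 5 8 9)(4 12)| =42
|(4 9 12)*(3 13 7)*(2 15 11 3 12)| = |(2 15 11 3 13 7 12 4 9)| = 9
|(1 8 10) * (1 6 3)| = |(1 8 10 6 3)| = 5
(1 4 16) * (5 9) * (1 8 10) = [0, 4, 2, 3, 16, 9, 6, 7, 10, 5, 1, 11, 12, 13, 14, 15, 8] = (1 4 16 8 10)(5 9)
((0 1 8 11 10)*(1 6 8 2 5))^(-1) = (0 10 11 8 6)(1 5 2)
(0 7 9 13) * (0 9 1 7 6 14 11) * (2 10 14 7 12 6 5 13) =(0 5 13 9 2 10 14 11)(1 12 6 7) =[5, 12, 10, 3, 4, 13, 7, 1, 8, 2, 14, 0, 6, 9, 11]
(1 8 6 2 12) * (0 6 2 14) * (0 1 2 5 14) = (0 6)(1 8 5 14)(2 12) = [6, 8, 12, 3, 4, 14, 0, 7, 5, 9, 10, 11, 2, 13, 1]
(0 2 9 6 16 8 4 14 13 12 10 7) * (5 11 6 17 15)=(0 2 9 17 15 5 11 6 16 8 4 14 13 12 10 7)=[2, 1, 9, 3, 14, 11, 16, 0, 4, 17, 7, 6, 10, 12, 13, 5, 8, 15]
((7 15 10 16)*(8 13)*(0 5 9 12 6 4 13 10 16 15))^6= (0 13)(4 7)(5 8)(6 16)(9 10)(12 15)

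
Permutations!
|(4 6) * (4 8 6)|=|(6 8)|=2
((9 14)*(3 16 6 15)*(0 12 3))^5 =((0 12 3 16 6 15)(9 14))^5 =(0 15 6 16 3 12)(9 14)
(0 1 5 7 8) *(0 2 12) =(0 1 5 7 8 2 12) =[1, 5, 12, 3, 4, 7, 6, 8, 2, 9, 10, 11, 0]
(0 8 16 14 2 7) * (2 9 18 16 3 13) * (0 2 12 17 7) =(0 8 3 13 12 17 7 2)(9 18 16 14) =[8, 1, 0, 13, 4, 5, 6, 2, 3, 18, 10, 11, 17, 12, 9, 15, 14, 7, 16]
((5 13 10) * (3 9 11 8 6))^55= (5 13 10)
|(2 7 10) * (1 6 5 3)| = 12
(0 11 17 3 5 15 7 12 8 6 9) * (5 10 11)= [5, 1, 2, 10, 4, 15, 9, 12, 6, 0, 11, 17, 8, 13, 14, 7, 16, 3]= (0 5 15 7 12 8 6 9)(3 10 11 17)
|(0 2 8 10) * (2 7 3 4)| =|(0 7 3 4 2 8 10)| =7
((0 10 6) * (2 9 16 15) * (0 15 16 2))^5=(16)(0 10 6 15)(2 9)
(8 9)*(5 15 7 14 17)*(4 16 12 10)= [0, 1, 2, 3, 16, 15, 6, 14, 9, 8, 4, 11, 10, 13, 17, 7, 12, 5]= (4 16 12 10)(5 15 7 14 17)(8 9)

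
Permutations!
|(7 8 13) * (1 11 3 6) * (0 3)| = |(0 3 6 1 11)(7 8 13)| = 15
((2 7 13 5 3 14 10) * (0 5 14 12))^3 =(0 12 3 5)(2 14 7 10 13)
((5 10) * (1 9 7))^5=((1 9 7)(5 10))^5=(1 7 9)(5 10)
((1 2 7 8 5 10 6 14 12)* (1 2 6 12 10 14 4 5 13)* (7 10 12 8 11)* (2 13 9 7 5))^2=((1 6 4 2 10 8 9 7 11 5 14 12 13))^2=(1 4 10 9 11 14 13 6 2 8 7 5 12)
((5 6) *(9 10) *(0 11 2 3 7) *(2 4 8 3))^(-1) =(0 7 3 8 4 11)(5 6)(9 10)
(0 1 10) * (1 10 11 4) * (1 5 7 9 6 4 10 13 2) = (0 13 2 1 11 10)(4 5 7 9 6) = [13, 11, 1, 3, 5, 7, 4, 9, 8, 6, 0, 10, 12, 2]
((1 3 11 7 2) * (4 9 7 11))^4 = (11)(1 7 4)(2 9 3)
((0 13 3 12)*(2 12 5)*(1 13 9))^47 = ((0 9 1 13 3 5 2 12))^47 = (0 12 2 5 3 13 1 9)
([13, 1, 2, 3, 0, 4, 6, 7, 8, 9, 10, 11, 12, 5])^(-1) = [4, 1, 2, 3, 5, 13, 6, 7, 8, 9, 10, 11, 12, 0]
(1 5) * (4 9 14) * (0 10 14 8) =(0 10 14 4 9 8)(1 5) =[10, 5, 2, 3, 9, 1, 6, 7, 0, 8, 14, 11, 12, 13, 4]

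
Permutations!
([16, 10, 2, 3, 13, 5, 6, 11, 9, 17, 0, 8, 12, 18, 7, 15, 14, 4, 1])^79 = [16, 10, 2, 3, 13, 5, 6, 11, 9, 17, 0, 8, 12, 18, 7, 15, 14, 4, 1]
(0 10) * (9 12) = (0 10)(9 12) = [10, 1, 2, 3, 4, 5, 6, 7, 8, 12, 0, 11, 9]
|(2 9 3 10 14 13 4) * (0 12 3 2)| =|(0 12 3 10 14 13 4)(2 9)| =14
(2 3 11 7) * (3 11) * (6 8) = (2 11 7)(6 8) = [0, 1, 11, 3, 4, 5, 8, 2, 6, 9, 10, 7]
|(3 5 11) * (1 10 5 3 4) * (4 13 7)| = |(1 10 5 11 13 7 4)| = 7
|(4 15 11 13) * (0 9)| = 4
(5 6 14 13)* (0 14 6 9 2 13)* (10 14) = (0 10 14)(2 13 5 9) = [10, 1, 13, 3, 4, 9, 6, 7, 8, 2, 14, 11, 12, 5, 0]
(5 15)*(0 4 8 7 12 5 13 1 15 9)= (0 4 8 7 12 5 9)(1 15 13)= [4, 15, 2, 3, 8, 9, 6, 12, 7, 0, 10, 11, 5, 1, 14, 13]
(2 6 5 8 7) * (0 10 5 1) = (0 10 5 8 7 2 6 1) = [10, 0, 6, 3, 4, 8, 1, 2, 7, 9, 5]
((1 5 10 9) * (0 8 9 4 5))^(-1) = (0 1 9 8)(4 10 5)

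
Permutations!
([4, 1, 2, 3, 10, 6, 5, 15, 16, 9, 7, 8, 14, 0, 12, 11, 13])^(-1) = [13, 1, 2, 3, 0, 6, 5, 10, 11, 9, 4, 15, 14, 16, 12, 7, 8]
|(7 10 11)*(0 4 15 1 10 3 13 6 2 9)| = 12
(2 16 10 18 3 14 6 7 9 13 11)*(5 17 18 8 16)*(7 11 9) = (2 5 17 18 3 14 6 11)(8 16 10)(9 13) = [0, 1, 5, 14, 4, 17, 11, 7, 16, 13, 8, 2, 12, 9, 6, 15, 10, 18, 3]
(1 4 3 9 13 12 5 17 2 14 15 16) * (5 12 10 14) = (1 4 3 9 13 10 14 15 16)(2 5 17) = [0, 4, 5, 9, 3, 17, 6, 7, 8, 13, 14, 11, 12, 10, 15, 16, 1, 2]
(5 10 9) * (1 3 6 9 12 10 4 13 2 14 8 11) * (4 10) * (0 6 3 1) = (0 6 9 5 10 12 4 13 2 14 8 11) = [6, 1, 14, 3, 13, 10, 9, 7, 11, 5, 12, 0, 4, 2, 8]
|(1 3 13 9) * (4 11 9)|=6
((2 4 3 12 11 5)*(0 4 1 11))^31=((0 4 3 12)(1 11 5 2))^31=(0 12 3 4)(1 2 5 11)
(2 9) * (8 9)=(2 8 9)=[0, 1, 8, 3, 4, 5, 6, 7, 9, 2]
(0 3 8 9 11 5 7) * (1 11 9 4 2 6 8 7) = [3, 11, 6, 7, 2, 1, 8, 0, 4, 9, 10, 5] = (0 3 7)(1 11 5)(2 6 8 4)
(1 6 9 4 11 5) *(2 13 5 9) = [0, 6, 13, 3, 11, 1, 2, 7, 8, 4, 10, 9, 12, 5] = (1 6 2 13 5)(4 11 9)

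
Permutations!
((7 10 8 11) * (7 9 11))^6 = (11)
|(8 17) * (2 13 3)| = 6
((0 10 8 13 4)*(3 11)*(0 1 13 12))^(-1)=((0 10 8 12)(1 13 4)(3 11))^(-1)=(0 12 8 10)(1 4 13)(3 11)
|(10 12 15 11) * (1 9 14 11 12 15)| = |(1 9 14 11 10 15 12)| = 7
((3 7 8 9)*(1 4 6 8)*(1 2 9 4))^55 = (2 7 3 9)(4 6 8)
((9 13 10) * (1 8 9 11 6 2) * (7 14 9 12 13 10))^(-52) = (1 13 9 6 8 7 10 2 12 14 11)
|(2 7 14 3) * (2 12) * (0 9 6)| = 15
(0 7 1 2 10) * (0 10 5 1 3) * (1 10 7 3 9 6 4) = [3, 2, 5, 0, 1, 10, 4, 9, 8, 6, 7] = (0 3)(1 2 5 10 7 9 6 4)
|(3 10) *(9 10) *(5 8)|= 6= |(3 9 10)(5 8)|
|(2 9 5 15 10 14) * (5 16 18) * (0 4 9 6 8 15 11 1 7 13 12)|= 66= |(0 4 9 16 18 5 11 1 7 13 12)(2 6 8 15 10 14)|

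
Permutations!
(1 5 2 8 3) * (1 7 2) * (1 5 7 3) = [0, 7, 8, 3, 4, 5, 6, 2, 1] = (1 7 2 8)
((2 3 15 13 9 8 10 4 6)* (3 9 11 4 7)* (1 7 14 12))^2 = ((1 7 3 15 13 11 4 6 2 9 8 10 14 12))^2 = (1 3 13 4 2 8 14)(6 9 10 12 7 15 11)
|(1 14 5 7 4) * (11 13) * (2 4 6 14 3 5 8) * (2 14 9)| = |(1 3 5 7 6 9 2 4)(8 14)(11 13)| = 8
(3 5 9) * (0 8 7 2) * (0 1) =(0 8 7 2 1)(3 5 9) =[8, 0, 1, 5, 4, 9, 6, 2, 7, 3]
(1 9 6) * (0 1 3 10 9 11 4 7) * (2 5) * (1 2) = (0 2 5 1 11 4 7)(3 10 9 6) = [2, 11, 5, 10, 7, 1, 3, 0, 8, 6, 9, 4]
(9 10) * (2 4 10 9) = [0, 1, 4, 3, 10, 5, 6, 7, 8, 9, 2] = (2 4 10)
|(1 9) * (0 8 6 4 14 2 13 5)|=|(0 8 6 4 14 2 13 5)(1 9)|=8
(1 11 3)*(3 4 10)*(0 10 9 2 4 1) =[10, 11, 4, 0, 9, 5, 6, 7, 8, 2, 3, 1] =(0 10 3)(1 11)(2 4 9)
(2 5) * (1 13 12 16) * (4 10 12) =[0, 13, 5, 3, 10, 2, 6, 7, 8, 9, 12, 11, 16, 4, 14, 15, 1] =(1 13 4 10 12 16)(2 5)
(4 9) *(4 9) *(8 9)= (8 9)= [0, 1, 2, 3, 4, 5, 6, 7, 9, 8]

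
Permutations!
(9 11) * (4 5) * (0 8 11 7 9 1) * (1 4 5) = (0 8 11 4 1)(7 9) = [8, 0, 2, 3, 1, 5, 6, 9, 11, 7, 10, 4]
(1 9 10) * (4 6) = (1 9 10)(4 6) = [0, 9, 2, 3, 6, 5, 4, 7, 8, 10, 1]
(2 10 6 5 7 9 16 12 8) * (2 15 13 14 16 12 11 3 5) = (2 10 6)(3 5 7 9 12 8 15 13 14 16 11) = [0, 1, 10, 5, 4, 7, 2, 9, 15, 12, 6, 3, 8, 14, 16, 13, 11]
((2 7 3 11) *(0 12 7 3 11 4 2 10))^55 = (12)(2 3 4)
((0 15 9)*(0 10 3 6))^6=(15)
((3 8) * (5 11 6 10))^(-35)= (3 8)(5 11 6 10)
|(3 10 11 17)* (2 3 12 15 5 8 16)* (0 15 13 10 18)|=|(0 15 5 8 16 2 3 18)(10 11 17 12 13)|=40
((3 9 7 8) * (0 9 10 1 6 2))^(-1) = (0 2 6 1 10 3 8 7 9)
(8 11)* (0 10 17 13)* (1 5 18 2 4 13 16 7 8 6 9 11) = [10, 5, 4, 3, 13, 18, 9, 8, 1, 11, 17, 6, 12, 0, 14, 15, 7, 16, 2] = (0 10 17 16 7 8 1 5 18 2 4 13)(6 9 11)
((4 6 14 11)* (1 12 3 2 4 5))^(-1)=(1 5 11 14 6 4 2 3 12)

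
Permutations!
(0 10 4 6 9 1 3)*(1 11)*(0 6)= (0 10 4)(1 3 6 9 11)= [10, 3, 2, 6, 0, 5, 9, 7, 8, 11, 4, 1]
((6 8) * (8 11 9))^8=(11)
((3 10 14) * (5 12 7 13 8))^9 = (14)(5 8 13 7 12)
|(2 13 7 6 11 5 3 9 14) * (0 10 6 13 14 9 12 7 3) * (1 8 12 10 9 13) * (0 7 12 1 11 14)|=24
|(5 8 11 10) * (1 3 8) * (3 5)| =|(1 5)(3 8 11 10)| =4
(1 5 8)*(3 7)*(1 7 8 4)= (1 5 4)(3 8 7)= [0, 5, 2, 8, 1, 4, 6, 3, 7]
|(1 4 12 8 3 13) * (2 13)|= 7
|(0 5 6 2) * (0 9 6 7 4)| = |(0 5 7 4)(2 9 6)| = 12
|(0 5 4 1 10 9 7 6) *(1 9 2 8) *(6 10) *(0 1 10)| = 30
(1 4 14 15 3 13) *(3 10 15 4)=[0, 3, 2, 13, 14, 5, 6, 7, 8, 9, 15, 11, 12, 1, 4, 10]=(1 3 13)(4 14)(10 15)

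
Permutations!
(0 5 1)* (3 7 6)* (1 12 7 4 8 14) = (0 5 12 7 6 3 4 8 14 1) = [5, 0, 2, 4, 8, 12, 3, 6, 14, 9, 10, 11, 7, 13, 1]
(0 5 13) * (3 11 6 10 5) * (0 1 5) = (0 3 11 6 10)(1 5 13) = [3, 5, 2, 11, 4, 13, 10, 7, 8, 9, 0, 6, 12, 1]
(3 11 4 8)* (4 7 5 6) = (3 11 7 5 6 4 8) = [0, 1, 2, 11, 8, 6, 4, 5, 3, 9, 10, 7]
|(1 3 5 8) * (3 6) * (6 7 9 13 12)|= |(1 7 9 13 12 6 3 5 8)|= 9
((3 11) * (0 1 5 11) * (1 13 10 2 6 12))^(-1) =(0 3 11 5 1 12 6 2 10 13)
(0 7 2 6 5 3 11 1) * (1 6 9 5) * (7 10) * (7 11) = (0 10 11 6 1)(2 9 5 3 7) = [10, 0, 9, 7, 4, 3, 1, 2, 8, 5, 11, 6]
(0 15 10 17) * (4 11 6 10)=(0 15 4 11 6 10 17)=[15, 1, 2, 3, 11, 5, 10, 7, 8, 9, 17, 6, 12, 13, 14, 4, 16, 0]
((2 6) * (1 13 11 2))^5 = (13) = ((1 13 11 2 6))^5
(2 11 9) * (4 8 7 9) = (2 11 4 8 7 9) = [0, 1, 11, 3, 8, 5, 6, 9, 7, 2, 10, 4]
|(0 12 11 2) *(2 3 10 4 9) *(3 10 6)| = |(0 12 11 10 4 9 2)(3 6)| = 14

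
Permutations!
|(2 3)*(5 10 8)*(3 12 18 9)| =15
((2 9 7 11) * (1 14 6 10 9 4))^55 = ((1 14 6 10 9 7 11 2 4))^55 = (1 14 6 10 9 7 11 2 4)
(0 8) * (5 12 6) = (0 8)(5 12 6) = [8, 1, 2, 3, 4, 12, 5, 7, 0, 9, 10, 11, 6]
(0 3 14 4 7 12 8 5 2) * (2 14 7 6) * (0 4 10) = (0 3 7 12 8 5 14 10)(2 4 6) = [3, 1, 4, 7, 6, 14, 2, 12, 5, 9, 0, 11, 8, 13, 10]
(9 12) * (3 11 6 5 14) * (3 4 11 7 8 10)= (3 7 8 10)(4 11 6 5 14)(9 12)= [0, 1, 2, 7, 11, 14, 5, 8, 10, 12, 3, 6, 9, 13, 4]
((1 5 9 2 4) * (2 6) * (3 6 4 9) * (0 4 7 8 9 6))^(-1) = ((0 4 1 5 3)(2 6)(7 8 9))^(-1) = (0 3 5 1 4)(2 6)(7 9 8)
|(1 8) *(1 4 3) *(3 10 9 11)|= |(1 8 4 10 9 11 3)|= 7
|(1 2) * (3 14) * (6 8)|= 2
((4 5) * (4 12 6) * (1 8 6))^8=(1 6 5)(4 12 8)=((1 8 6 4 5 12))^8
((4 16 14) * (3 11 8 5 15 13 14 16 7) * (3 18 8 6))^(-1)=(3 6 11)(4 14 13 15 5 8 18 7)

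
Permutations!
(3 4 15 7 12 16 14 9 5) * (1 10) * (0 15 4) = [15, 10, 2, 0, 4, 3, 6, 12, 8, 5, 1, 11, 16, 13, 9, 7, 14] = (0 15 7 12 16 14 9 5 3)(1 10)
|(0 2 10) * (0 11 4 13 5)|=|(0 2 10 11 4 13 5)|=7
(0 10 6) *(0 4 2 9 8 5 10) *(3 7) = [0, 1, 9, 7, 2, 10, 4, 3, 5, 8, 6] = (2 9 8 5 10 6 4)(3 7)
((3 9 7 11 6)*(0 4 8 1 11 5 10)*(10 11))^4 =((0 4 8 1 10)(3 9 7 5 11 6))^4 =(0 10 1 8 4)(3 11 7)(5 9 6)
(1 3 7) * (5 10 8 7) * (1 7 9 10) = (1 3 5)(8 9 10) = [0, 3, 2, 5, 4, 1, 6, 7, 9, 10, 8]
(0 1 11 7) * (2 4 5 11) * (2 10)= [1, 10, 4, 3, 5, 11, 6, 0, 8, 9, 2, 7]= (0 1 10 2 4 5 11 7)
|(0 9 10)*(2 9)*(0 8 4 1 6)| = 8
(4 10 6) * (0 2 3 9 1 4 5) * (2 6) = (0 6 5)(1 4 10 2 3 9) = [6, 4, 3, 9, 10, 0, 5, 7, 8, 1, 2]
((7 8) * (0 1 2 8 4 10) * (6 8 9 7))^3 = (0 9 10 2 4 1 7)(6 8)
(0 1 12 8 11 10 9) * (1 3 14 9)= (0 3 14 9)(1 12 8 11 10)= [3, 12, 2, 14, 4, 5, 6, 7, 11, 0, 1, 10, 8, 13, 9]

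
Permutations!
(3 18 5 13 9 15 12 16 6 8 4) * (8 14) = [0, 1, 2, 18, 3, 13, 14, 7, 4, 15, 10, 11, 16, 9, 8, 12, 6, 17, 5] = (3 18 5 13 9 15 12 16 6 14 8 4)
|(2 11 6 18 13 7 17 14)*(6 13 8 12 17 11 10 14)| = 15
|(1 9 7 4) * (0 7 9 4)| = |(9)(0 7)(1 4)| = 2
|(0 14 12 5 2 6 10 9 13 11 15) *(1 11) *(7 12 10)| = 40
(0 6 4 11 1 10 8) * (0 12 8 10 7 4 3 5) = (0 6 3 5)(1 7 4 11)(8 12) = [6, 7, 2, 5, 11, 0, 3, 4, 12, 9, 10, 1, 8]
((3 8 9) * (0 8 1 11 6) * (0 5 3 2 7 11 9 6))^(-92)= (0 7 9 3 6)(1 5 8 11 2)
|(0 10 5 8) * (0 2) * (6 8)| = 6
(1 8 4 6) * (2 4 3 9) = [0, 8, 4, 9, 6, 5, 1, 7, 3, 2] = (1 8 3 9 2 4 6)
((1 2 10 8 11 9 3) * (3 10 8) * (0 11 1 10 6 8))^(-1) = (0 2 1 8 6 9 11)(3 10)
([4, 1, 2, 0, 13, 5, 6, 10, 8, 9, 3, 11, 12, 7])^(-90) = (13)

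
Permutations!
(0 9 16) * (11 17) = (0 9 16)(11 17) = [9, 1, 2, 3, 4, 5, 6, 7, 8, 16, 10, 17, 12, 13, 14, 15, 0, 11]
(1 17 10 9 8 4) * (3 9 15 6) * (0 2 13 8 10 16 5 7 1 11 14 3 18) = (0 2 13 8 4 11 14 3 9 10 15 6 18)(1 17 16 5 7) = [2, 17, 13, 9, 11, 7, 18, 1, 4, 10, 15, 14, 12, 8, 3, 6, 5, 16, 0]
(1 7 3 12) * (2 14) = (1 7 3 12)(2 14) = [0, 7, 14, 12, 4, 5, 6, 3, 8, 9, 10, 11, 1, 13, 2]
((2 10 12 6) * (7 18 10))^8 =((2 7 18 10 12 6))^8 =(2 18 12)(6 7 10)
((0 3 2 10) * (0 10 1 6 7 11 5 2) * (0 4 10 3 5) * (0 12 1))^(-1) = ((0 5 2)(1 6 7 11 12)(3 4 10))^(-1) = (0 2 5)(1 12 11 7 6)(3 10 4)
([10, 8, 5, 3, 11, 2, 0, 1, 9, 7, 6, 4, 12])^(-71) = (12)(0 10 6)(1 8 9 7)(2 5)(4 11)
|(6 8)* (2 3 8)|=4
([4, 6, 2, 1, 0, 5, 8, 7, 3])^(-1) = (0 4)(1 3 8 6)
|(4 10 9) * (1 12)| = 6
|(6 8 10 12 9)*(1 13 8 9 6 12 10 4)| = 12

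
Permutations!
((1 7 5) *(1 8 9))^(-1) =(1 9 8 5 7) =((1 7 5 8 9))^(-1)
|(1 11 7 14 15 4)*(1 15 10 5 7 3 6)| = |(1 11 3 6)(4 15)(5 7 14 10)| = 4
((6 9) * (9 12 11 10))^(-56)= (6 9 10 11 12)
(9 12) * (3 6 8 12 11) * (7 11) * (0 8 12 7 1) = (0 8 7 11 3 6 12 9 1) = [8, 0, 2, 6, 4, 5, 12, 11, 7, 1, 10, 3, 9]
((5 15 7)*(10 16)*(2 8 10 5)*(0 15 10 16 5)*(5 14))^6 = (16)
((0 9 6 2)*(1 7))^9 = (0 9 6 2)(1 7)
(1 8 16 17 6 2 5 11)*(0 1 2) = (0 1 8 16 17 6)(2 5 11) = [1, 8, 5, 3, 4, 11, 0, 7, 16, 9, 10, 2, 12, 13, 14, 15, 17, 6]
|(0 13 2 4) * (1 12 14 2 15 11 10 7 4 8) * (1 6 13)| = |(0 1 12 14 2 8 6 13 15 11 10 7 4)| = 13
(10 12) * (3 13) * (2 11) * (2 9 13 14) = [0, 1, 11, 14, 4, 5, 6, 7, 8, 13, 12, 9, 10, 3, 2] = (2 11 9 13 3 14)(10 12)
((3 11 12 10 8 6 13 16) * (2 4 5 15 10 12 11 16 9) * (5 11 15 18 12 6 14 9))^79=((2 4 11 15 10 8 14 9)(3 16)(5 18 12 6 13))^79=(2 9 14 8 10 15 11 4)(3 16)(5 13 6 12 18)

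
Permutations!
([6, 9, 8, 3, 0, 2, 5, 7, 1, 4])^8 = (9)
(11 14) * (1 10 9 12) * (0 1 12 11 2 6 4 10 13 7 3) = (0 1 13 7 3)(2 6 4 10 9 11 14) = [1, 13, 6, 0, 10, 5, 4, 3, 8, 11, 9, 14, 12, 7, 2]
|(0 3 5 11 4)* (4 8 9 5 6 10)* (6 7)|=|(0 3 7 6 10 4)(5 11 8 9)|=12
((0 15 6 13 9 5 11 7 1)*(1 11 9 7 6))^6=(15)(6 7)(11 13)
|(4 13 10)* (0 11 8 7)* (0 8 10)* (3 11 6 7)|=9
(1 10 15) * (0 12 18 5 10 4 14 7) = [12, 4, 2, 3, 14, 10, 6, 0, 8, 9, 15, 11, 18, 13, 7, 1, 16, 17, 5] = (0 12 18 5 10 15 1 4 14 7)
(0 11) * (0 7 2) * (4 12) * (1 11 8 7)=(0 8 7 2)(1 11)(4 12)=[8, 11, 0, 3, 12, 5, 6, 2, 7, 9, 10, 1, 4]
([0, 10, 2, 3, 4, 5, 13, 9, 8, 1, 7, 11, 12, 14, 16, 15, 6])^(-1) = (1 9 7 10)(6 16 14 13)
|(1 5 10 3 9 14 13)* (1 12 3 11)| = 20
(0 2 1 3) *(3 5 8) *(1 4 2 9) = (0 9 1 5 8 3)(2 4) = [9, 5, 4, 0, 2, 8, 6, 7, 3, 1]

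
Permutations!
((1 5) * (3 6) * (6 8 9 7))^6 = (3 8 9 7 6)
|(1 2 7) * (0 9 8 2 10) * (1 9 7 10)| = |(0 7 9 8 2 10)| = 6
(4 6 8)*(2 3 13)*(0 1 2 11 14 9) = [1, 2, 3, 13, 6, 5, 8, 7, 4, 0, 10, 14, 12, 11, 9] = (0 1 2 3 13 11 14 9)(4 6 8)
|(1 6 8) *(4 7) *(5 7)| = |(1 6 8)(4 5 7)| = 3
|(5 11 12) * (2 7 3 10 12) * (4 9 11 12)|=|(2 7 3 10 4 9 11)(5 12)|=14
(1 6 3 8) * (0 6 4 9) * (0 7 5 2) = (0 6 3 8 1 4 9 7 5 2) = [6, 4, 0, 8, 9, 2, 3, 5, 1, 7]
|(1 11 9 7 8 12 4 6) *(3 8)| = 9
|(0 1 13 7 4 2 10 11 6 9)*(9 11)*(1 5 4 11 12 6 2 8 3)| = 12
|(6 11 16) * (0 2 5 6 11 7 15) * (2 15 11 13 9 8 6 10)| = 42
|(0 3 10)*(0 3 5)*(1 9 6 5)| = |(0 1 9 6 5)(3 10)| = 10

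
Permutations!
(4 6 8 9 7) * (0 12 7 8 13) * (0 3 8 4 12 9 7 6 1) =(0 9 4 1)(3 8 7 12 6 13) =[9, 0, 2, 8, 1, 5, 13, 12, 7, 4, 10, 11, 6, 3]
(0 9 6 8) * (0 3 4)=(0 9 6 8 3 4)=[9, 1, 2, 4, 0, 5, 8, 7, 3, 6]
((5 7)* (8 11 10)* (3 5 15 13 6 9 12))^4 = ((3 5 7 15 13 6 9 12)(8 11 10))^4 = (3 13)(5 6)(7 9)(8 11 10)(12 15)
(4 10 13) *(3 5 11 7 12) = [0, 1, 2, 5, 10, 11, 6, 12, 8, 9, 13, 7, 3, 4] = (3 5 11 7 12)(4 10 13)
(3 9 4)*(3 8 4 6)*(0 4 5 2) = (0 4 8 5 2)(3 9 6) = [4, 1, 0, 9, 8, 2, 3, 7, 5, 6]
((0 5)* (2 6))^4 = ((0 5)(2 6))^4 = (6)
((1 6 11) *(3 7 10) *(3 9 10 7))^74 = (1 11 6)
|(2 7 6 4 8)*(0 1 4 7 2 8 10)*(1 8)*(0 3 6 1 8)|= 6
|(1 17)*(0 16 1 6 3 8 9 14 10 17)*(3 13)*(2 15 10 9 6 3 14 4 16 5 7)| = |(0 5 7 2 15 10 17 3 8 6 13 14 9 4 16 1)| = 16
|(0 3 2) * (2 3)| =2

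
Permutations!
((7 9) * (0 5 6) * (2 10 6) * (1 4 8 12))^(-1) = ((0 5 2 10 6)(1 4 8 12)(7 9))^(-1) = (0 6 10 2 5)(1 12 8 4)(7 9)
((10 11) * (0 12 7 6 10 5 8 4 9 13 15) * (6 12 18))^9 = ((0 18 6 10 11 5 8 4 9 13 15)(7 12))^9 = (0 13 4 5 10 18 15 9 8 11 6)(7 12)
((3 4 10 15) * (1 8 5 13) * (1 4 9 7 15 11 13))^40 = (15)(1 8 5)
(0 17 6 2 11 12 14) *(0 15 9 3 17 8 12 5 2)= (0 8 12 14 15 9 3 17 6)(2 11 5)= [8, 1, 11, 17, 4, 2, 0, 7, 12, 3, 10, 5, 14, 13, 15, 9, 16, 6]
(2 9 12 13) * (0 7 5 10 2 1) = (0 7 5 10 2 9 12 13 1) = [7, 0, 9, 3, 4, 10, 6, 5, 8, 12, 2, 11, 13, 1]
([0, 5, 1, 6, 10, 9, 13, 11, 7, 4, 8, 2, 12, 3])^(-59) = (1 10 2 4 11 9 7 5 8)(3 6 13)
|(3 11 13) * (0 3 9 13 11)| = 2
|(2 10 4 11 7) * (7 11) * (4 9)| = 5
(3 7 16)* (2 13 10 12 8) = [0, 1, 13, 7, 4, 5, 6, 16, 2, 9, 12, 11, 8, 10, 14, 15, 3] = (2 13 10 12 8)(3 7 16)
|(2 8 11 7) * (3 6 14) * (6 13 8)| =8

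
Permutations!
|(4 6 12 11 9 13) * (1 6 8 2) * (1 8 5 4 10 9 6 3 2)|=|(1 3 2 8)(4 5)(6 12 11)(9 13 10)|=12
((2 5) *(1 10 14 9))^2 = ((1 10 14 9)(2 5))^2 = (1 14)(9 10)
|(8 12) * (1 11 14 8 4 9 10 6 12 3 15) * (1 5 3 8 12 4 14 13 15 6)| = 10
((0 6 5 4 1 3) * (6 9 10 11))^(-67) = ((0 9 10 11 6 5 4 1 3))^(-67) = (0 5 9 4 10 1 11 3 6)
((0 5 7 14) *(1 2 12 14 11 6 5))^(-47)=((0 1 2 12 14)(5 7 11 6))^(-47)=(0 12 1 14 2)(5 7 11 6)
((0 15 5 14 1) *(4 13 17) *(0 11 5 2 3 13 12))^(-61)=((0 15 2 3 13 17 4 12)(1 11 5 14))^(-61)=(0 3 4 15 13 12 2 17)(1 14 5 11)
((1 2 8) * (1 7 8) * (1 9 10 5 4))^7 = ((1 2 9 10 5 4)(7 8))^7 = (1 2 9 10 5 4)(7 8)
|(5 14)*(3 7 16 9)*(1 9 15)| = |(1 9 3 7 16 15)(5 14)| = 6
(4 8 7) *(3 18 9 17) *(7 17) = (3 18 9 7 4 8 17) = [0, 1, 2, 18, 8, 5, 6, 4, 17, 7, 10, 11, 12, 13, 14, 15, 16, 3, 9]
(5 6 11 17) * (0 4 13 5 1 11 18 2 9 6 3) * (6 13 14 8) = (0 4 14 8 6 18 2 9 13 5 3)(1 11 17) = [4, 11, 9, 0, 14, 3, 18, 7, 6, 13, 10, 17, 12, 5, 8, 15, 16, 1, 2]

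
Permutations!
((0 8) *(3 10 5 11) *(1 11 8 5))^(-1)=(0 8 5)(1 10 3 11)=((0 5 8)(1 11 3 10))^(-1)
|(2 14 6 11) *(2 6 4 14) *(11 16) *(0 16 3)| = 10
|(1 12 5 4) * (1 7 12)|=|(4 7 12 5)|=4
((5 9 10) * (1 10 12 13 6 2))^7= (1 2 6 13 12 9 5 10)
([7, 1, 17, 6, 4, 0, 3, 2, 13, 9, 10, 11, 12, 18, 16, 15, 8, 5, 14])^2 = [2, 1, 5, 3, 4, 7, 6, 17, 18, 9, 10, 11, 12, 14, 8, 15, 13, 0, 16]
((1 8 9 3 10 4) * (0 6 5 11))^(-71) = (0 6 5 11)(1 8 9 3 10 4) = ((0 6 5 11)(1 8 9 3 10 4))^(-71)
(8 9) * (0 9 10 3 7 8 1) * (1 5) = [9, 0, 2, 7, 4, 1, 6, 8, 10, 5, 3] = (0 9 5 1)(3 7 8 10)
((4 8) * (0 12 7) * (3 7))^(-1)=((0 12 3 7)(4 8))^(-1)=(0 7 3 12)(4 8)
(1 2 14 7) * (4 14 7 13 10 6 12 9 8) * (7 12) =[0, 2, 12, 3, 14, 5, 7, 1, 4, 8, 6, 11, 9, 10, 13] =(1 2 12 9 8 4 14 13 10 6 7)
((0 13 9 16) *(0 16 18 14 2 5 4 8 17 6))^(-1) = (0 6 17 8 4 5 2 14 18 9 13)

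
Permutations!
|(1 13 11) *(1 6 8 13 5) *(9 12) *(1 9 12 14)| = 4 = |(1 5 9 14)(6 8 13 11)|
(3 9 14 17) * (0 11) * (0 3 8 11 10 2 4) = (0 10 2 4)(3 9 14 17 8 11) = [10, 1, 4, 9, 0, 5, 6, 7, 11, 14, 2, 3, 12, 13, 17, 15, 16, 8]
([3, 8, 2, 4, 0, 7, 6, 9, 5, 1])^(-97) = (0 4 3)(1 7 8 9 5)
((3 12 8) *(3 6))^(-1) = (3 6 8 12)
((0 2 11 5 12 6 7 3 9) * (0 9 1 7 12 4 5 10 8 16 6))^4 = (0 8)(1 7 3)(2 16)(6 11)(10 12)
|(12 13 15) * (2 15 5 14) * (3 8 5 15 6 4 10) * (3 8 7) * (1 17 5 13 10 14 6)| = |(1 17 5 6 4 14 2)(3 7)(8 13 15 12 10)| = 70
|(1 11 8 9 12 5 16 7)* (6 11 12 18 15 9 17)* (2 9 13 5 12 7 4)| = |(1 7)(2 9 18 15 13 5 16 4)(6 11 8 17)| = 8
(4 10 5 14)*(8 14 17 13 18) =(4 10 5 17 13 18 8 14) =[0, 1, 2, 3, 10, 17, 6, 7, 14, 9, 5, 11, 12, 18, 4, 15, 16, 13, 8]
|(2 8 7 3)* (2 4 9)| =6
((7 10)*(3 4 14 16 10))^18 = (16)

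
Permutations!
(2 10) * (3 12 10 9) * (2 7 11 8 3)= [0, 1, 9, 12, 4, 5, 6, 11, 3, 2, 7, 8, 10]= (2 9)(3 12 10 7 11 8)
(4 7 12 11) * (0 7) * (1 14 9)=(0 7 12 11 4)(1 14 9)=[7, 14, 2, 3, 0, 5, 6, 12, 8, 1, 10, 4, 11, 13, 9]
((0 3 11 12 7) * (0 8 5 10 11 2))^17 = (0 2 3)(5 8 7 12 11 10)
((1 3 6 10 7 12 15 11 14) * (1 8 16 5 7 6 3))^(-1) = (5 16 8 14 11 15 12 7)(6 10)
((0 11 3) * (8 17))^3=(8 17)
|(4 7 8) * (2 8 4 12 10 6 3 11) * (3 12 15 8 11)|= 6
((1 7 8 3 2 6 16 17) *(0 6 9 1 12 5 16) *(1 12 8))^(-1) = (0 6)(1 7)(2 3 8 17 16 5 12 9)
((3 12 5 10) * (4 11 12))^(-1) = ((3 4 11 12 5 10))^(-1) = (3 10 5 12 11 4)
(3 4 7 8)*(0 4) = (0 4 7 8 3) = [4, 1, 2, 0, 7, 5, 6, 8, 3]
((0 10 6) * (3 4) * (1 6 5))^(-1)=((0 10 5 1 6)(3 4))^(-1)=(0 6 1 5 10)(3 4)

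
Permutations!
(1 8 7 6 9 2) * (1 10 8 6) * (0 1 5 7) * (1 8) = (0 8)(1 6 9 2 10)(5 7) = [8, 6, 10, 3, 4, 7, 9, 5, 0, 2, 1]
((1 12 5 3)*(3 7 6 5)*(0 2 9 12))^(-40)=(0 9 3)(1 2 12)(5 6 7)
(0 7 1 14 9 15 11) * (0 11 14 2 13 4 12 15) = [7, 2, 13, 3, 12, 5, 6, 1, 8, 0, 10, 11, 15, 4, 9, 14] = (0 7 1 2 13 4 12 15 14 9)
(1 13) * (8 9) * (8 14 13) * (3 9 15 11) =(1 8 15 11 3 9 14 13) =[0, 8, 2, 9, 4, 5, 6, 7, 15, 14, 10, 3, 12, 1, 13, 11]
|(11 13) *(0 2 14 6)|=|(0 2 14 6)(11 13)|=4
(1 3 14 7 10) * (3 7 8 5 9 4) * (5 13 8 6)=[0, 7, 2, 14, 3, 9, 5, 10, 13, 4, 1, 11, 12, 8, 6]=(1 7 10)(3 14 6 5 9 4)(8 13)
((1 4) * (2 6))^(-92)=(6)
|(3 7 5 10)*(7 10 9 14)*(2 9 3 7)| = |(2 9 14)(3 10 7 5)| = 12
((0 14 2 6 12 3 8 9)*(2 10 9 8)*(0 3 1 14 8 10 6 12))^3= (0 9 12 6 10 2 14 8 3 1)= ((0 8 10 9 3 2 12 1 14 6))^3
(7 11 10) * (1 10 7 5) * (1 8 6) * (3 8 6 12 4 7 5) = [0, 10, 2, 8, 7, 6, 1, 11, 12, 9, 3, 5, 4] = (1 10 3 8 12 4 7 11 5 6)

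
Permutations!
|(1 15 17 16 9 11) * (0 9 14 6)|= |(0 9 11 1 15 17 16 14 6)|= 9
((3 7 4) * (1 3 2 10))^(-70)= ((1 3 7 4 2 10))^(-70)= (1 7 2)(3 4 10)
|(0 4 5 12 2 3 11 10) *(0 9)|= 9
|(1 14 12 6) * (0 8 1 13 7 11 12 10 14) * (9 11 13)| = |(0 8 1)(6 9 11 12)(7 13)(10 14)| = 12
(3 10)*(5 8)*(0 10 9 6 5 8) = (0 10 3 9 6 5) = [10, 1, 2, 9, 4, 0, 5, 7, 8, 6, 3]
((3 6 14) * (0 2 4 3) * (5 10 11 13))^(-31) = (0 14 6 3 4 2)(5 10 11 13)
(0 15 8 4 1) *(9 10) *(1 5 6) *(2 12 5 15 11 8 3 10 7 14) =(0 11 8 4 15 3 10 9 7 14 2 12 5 6 1) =[11, 0, 12, 10, 15, 6, 1, 14, 4, 7, 9, 8, 5, 13, 2, 3]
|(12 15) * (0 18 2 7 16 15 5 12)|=6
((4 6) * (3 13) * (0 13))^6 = (13)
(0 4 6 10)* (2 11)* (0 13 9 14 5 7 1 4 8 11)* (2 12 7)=(0 8 11 12 7 1 4 6 10 13 9 14 5 2)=[8, 4, 0, 3, 6, 2, 10, 1, 11, 14, 13, 12, 7, 9, 5]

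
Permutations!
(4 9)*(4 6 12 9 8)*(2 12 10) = (2 12 9 6 10)(4 8) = [0, 1, 12, 3, 8, 5, 10, 7, 4, 6, 2, 11, 9]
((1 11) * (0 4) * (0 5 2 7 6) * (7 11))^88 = ((0 4 5 2 11 1 7 6))^88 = (11)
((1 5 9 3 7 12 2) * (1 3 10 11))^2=(1 9 11 5 10)(2 7)(3 12)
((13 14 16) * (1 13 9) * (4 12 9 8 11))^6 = (1 4 16)(8 13 12)(9 11 14)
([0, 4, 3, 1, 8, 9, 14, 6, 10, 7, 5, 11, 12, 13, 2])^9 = [0, 2, 6, 14, 3, 8, 9, 5, 1, 10, 4, 11, 12, 13, 7]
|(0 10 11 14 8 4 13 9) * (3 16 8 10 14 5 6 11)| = |(0 14 10 3 16 8 4 13 9)(5 6 11)| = 9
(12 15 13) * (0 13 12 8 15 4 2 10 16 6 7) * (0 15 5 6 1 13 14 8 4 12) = (0 14 8 5 6 7 15)(1 13 4 2 10 16) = [14, 13, 10, 3, 2, 6, 7, 15, 5, 9, 16, 11, 12, 4, 8, 0, 1]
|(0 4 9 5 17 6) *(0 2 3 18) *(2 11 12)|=11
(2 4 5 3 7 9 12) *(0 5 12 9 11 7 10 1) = [5, 0, 4, 10, 12, 3, 6, 11, 8, 9, 1, 7, 2] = (0 5 3 10 1)(2 4 12)(7 11)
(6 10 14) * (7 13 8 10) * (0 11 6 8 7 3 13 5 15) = (0 11 6 3 13 7 5 15)(8 10 14) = [11, 1, 2, 13, 4, 15, 3, 5, 10, 9, 14, 6, 12, 7, 8, 0]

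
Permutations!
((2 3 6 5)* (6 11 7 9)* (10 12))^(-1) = (2 5 6 9 7 11 3)(10 12)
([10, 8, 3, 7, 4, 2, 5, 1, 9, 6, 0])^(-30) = (10)(1 9 5 3)(2 7 8 6)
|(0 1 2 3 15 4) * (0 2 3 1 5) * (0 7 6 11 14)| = |(0 5 7 6 11 14)(1 3 15 4 2)| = 30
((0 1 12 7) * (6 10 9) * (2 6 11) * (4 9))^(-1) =(0 7 12 1)(2 11 9 4 10 6)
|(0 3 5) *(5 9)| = 4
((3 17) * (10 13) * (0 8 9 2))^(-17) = (0 2 9 8)(3 17)(10 13)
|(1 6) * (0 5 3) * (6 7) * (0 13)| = 12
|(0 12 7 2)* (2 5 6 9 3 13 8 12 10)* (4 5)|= 9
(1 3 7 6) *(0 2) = (0 2)(1 3 7 6) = [2, 3, 0, 7, 4, 5, 1, 6]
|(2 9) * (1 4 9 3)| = 5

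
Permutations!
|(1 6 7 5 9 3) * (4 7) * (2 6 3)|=6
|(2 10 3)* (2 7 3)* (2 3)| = |(2 10 3 7)| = 4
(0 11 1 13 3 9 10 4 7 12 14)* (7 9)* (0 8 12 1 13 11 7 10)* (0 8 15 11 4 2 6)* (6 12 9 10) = (0 7 1 4 10 2 12 14 15 11 13 3 6)(8 9) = [7, 4, 12, 6, 10, 5, 0, 1, 9, 8, 2, 13, 14, 3, 15, 11]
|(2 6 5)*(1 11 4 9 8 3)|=6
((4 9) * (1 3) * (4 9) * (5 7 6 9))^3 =(1 3)(5 9 6 7)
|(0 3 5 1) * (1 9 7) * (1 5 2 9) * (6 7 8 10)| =|(0 3 2 9 8 10 6 7 5 1)| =10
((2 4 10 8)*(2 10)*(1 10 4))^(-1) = ((1 10 8 4 2))^(-1) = (1 2 4 8 10)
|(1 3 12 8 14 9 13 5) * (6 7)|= 8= |(1 3 12 8 14 9 13 5)(6 7)|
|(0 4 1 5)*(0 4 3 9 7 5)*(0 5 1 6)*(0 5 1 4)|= |(0 3 9 7 4 6 5)|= 7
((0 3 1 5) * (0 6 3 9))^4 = ((0 9)(1 5 6 3))^4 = (9)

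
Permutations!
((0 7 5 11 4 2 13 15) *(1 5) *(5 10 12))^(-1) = ((0 7 1 10 12 5 11 4 2 13 15))^(-1) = (0 15 13 2 4 11 5 12 10 1 7)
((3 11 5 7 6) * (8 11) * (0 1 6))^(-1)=((0 1 6 3 8 11 5 7))^(-1)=(0 7 5 11 8 3 6 1)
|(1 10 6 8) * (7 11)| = 4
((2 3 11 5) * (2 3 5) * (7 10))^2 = (2 3)(5 11)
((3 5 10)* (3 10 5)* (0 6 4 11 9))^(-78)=(0 4 9 6 11)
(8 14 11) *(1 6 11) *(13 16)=(1 6 11 8 14)(13 16)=[0, 6, 2, 3, 4, 5, 11, 7, 14, 9, 10, 8, 12, 16, 1, 15, 13]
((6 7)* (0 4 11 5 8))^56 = ((0 4 11 5 8)(6 7))^56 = (0 4 11 5 8)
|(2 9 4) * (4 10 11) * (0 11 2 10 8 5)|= 8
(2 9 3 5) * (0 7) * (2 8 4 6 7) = [2, 1, 9, 5, 6, 8, 7, 0, 4, 3] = (0 2 9 3 5 8 4 6 7)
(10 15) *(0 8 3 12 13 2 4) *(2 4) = (0 8 3 12 13 4)(10 15) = [8, 1, 2, 12, 0, 5, 6, 7, 3, 9, 15, 11, 13, 4, 14, 10]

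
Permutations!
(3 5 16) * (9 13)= (3 5 16)(9 13)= [0, 1, 2, 5, 4, 16, 6, 7, 8, 13, 10, 11, 12, 9, 14, 15, 3]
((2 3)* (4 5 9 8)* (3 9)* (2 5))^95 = (2 4 8 9)(3 5)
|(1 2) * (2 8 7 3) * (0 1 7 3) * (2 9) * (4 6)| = 14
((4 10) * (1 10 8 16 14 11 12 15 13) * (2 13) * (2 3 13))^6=((1 10 4 8 16 14 11 12 15 3 13))^6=(1 11 10 12 4 15 8 3 16 13 14)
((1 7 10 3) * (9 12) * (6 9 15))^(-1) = ((1 7 10 3)(6 9 12 15))^(-1) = (1 3 10 7)(6 15 12 9)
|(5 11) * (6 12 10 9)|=|(5 11)(6 12 10 9)|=4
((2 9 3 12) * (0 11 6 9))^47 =(0 12 9 11 2 3 6)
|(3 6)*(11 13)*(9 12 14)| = |(3 6)(9 12 14)(11 13)| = 6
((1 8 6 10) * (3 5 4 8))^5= (1 6 4 3 10 8 5)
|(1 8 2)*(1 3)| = |(1 8 2 3)| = 4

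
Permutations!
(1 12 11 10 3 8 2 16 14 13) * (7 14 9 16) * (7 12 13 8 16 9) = (1 13)(2 12 11 10 3 16 7 14 8) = [0, 13, 12, 16, 4, 5, 6, 14, 2, 9, 3, 10, 11, 1, 8, 15, 7]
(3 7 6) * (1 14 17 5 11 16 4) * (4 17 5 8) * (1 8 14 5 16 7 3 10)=(1 5 11 7 6 10)(4 8)(14 16 17)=[0, 5, 2, 3, 8, 11, 10, 6, 4, 9, 1, 7, 12, 13, 16, 15, 17, 14]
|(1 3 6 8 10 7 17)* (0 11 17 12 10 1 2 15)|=|(0 11 17 2 15)(1 3 6 8)(7 12 10)|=60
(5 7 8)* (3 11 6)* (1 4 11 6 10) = (1 4 11 10)(3 6)(5 7 8) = [0, 4, 2, 6, 11, 7, 3, 8, 5, 9, 1, 10]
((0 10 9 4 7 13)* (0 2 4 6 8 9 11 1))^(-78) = (0 11)(1 10)(2 7)(4 13)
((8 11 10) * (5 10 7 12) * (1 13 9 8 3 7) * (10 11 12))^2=(1 9 12 11 13 8 5)(3 10 7)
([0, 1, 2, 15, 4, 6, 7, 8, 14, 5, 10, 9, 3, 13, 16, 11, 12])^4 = (3 5 14 15 6 16 11 7 12 9 8)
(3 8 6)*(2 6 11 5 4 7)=(2 6 3 8 11 5 4 7)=[0, 1, 6, 8, 7, 4, 3, 2, 11, 9, 10, 5]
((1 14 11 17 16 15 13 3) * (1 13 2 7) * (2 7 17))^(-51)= ((1 14 11 2 17 16 15 7)(3 13))^(-51)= (1 16 11 7 17 14 15 2)(3 13)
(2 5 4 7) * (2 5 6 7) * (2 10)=(2 6 7 5 4 10)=[0, 1, 6, 3, 10, 4, 7, 5, 8, 9, 2]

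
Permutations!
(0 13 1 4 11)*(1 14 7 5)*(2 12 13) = (0 2 12 13 14 7 5 1 4 11) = [2, 4, 12, 3, 11, 1, 6, 5, 8, 9, 10, 0, 13, 14, 7]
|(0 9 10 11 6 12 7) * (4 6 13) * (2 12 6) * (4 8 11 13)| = 10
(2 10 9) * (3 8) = (2 10 9)(3 8) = [0, 1, 10, 8, 4, 5, 6, 7, 3, 2, 9]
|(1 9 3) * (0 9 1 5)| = 4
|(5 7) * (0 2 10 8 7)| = 6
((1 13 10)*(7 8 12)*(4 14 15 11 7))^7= ((1 13 10)(4 14 15 11 7 8 12))^7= (15)(1 13 10)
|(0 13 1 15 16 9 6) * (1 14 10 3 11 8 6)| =8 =|(0 13 14 10 3 11 8 6)(1 15 16 9)|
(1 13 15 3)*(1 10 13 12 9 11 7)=(1 12 9 11 7)(3 10 13 15)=[0, 12, 2, 10, 4, 5, 6, 1, 8, 11, 13, 7, 9, 15, 14, 3]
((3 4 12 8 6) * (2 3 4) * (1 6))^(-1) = (1 8 12 4 6)(2 3)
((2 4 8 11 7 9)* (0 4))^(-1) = (0 2 9 7 11 8 4)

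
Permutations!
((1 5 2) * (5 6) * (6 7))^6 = (1 7 6 5 2)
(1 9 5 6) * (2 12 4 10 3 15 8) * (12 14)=(1 9 5 6)(2 14 12 4 10 3 15 8)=[0, 9, 14, 15, 10, 6, 1, 7, 2, 5, 3, 11, 4, 13, 12, 8]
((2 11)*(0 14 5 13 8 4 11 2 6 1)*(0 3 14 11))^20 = (14)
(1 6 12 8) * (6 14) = (1 14 6 12 8) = [0, 14, 2, 3, 4, 5, 12, 7, 1, 9, 10, 11, 8, 13, 6]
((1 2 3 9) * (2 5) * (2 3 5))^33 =(1 3 2 9 5)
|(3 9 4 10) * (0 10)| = |(0 10 3 9 4)| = 5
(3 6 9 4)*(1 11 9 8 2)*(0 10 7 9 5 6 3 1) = [10, 11, 0, 3, 1, 6, 8, 9, 2, 4, 7, 5] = (0 10 7 9 4 1 11 5 6 8 2)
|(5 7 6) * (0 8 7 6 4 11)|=10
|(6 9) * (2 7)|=2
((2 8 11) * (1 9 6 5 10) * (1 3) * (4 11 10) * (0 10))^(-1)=((0 10 3 1 9 6 5 4 11 2 8))^(-1)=(0 8 2 11 4 5 6 9 1 3 10)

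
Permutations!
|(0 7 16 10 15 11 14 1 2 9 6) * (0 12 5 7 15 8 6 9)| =42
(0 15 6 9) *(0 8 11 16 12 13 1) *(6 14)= [15, 0, 2, 3, 4, 5, 9, 7, 11, 8, 10, 16, 13, 1, 6, 14, 12]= (0 15 14 6 9 8 11 16 12 13 1)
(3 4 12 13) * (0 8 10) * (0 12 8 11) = (0 11)(3 4 8 10 12 13) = [11, 1, 2, 4, 8, 5, 6, 7, 10, 9, 12, 0, 13, 3]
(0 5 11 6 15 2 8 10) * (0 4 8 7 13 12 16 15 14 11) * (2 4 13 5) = [2, 1, 7, 3, 8, 0, 14, 5, 10, 9, 13, 6, 16, 12, 11, 4, 15] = (0 2 7 5)(4 8 10 13 12 16 15)(6 14 11)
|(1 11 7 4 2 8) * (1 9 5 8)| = 15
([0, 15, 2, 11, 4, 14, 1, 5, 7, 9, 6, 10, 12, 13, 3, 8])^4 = (1 5 10 8 3)(6 7 11 15 14)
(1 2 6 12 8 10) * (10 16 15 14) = (1 2 6 12 8 16 15 14 10) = [0, 2, 6, 3, 4, 5, 12, 7, 16, 9, 1, 11, 8, 13, 10, 14, 15]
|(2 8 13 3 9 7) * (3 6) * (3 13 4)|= |(2 8 4 3 9 7)(6 13)|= 6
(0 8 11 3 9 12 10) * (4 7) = [8, 1, 2, 9, 7, 5, 6, 4, 11, 12, 0, 3, 10] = (0 8 11 3 9 12 10)(4 7)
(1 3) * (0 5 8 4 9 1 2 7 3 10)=[5, 10, 7, 2, 9, 8, 6, 3, 4, 1, 0]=(0 5 8 4 9 1 10)(2 7 3)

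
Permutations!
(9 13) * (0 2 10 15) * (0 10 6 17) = (0 2 6 17)(9 13)(10 15) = [2, 1, 6, 3, 4, 5, 17, 7, 8, 13, 15, 11, 12, 9, 14, 10, 16, 0]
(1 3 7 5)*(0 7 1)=[7, 3, 2, 1, 4, 0, 6, 5]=(0 7 5)(1 3)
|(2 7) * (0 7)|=3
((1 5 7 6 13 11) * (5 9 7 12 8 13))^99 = ((1 9 7 6 5 12 8 13 11))^99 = (13)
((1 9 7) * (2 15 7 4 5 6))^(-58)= ((1 9 4 5 6 2 15 7))^(-58)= (1 15 6 4)(2 5 9 7)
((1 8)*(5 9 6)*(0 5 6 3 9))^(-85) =(0 5)(1 8)(3 9)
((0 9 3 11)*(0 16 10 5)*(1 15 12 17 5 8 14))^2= (0 3 16 8 1 12 5 9 11 10 14 15 17)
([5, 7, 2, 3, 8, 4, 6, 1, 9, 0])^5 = (9)(1 7)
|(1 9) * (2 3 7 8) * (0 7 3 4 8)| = 6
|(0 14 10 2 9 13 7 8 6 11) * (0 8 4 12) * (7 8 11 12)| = 18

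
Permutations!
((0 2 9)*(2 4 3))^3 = ((0 4 3 2 9))^3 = (0 2 4 9 3)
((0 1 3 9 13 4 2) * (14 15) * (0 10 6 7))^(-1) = ((0 1 3 9 13 4 2 10 6 7)(14 15))^(-1) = (0 7 6 10 2 4 13 9 3 1)(14 15)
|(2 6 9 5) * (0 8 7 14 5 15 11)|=|(0 8 7 14 5 2 6 9 15 11)|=10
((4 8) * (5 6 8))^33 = ((4 5 6 8))^33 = (4 5 6 8)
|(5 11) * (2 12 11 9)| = 5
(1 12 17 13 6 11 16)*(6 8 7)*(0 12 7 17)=(0 12)(1 7 6 11 16)(8 17 13)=[12, 7, 2, 3, 4, 5, 11, 6, 17, 9, 10, 16, 0, 8, 14, 15, 1, 13]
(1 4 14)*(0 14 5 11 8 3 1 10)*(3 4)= [14, 3, 2, 1, 5, 11, 6, 7, 4, 9, 0, 8, 12, 13, 10]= (0 14 10)(1 3)(4 5 11 8)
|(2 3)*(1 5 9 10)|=|(1 5 9 10)(2 3)|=4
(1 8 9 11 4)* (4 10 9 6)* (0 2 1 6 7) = (0 2 1 8 7)(4 6)(9 11 10) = [2, 8, 1, 3, 6, 5, 4, 0, 7, 11, 9, 10]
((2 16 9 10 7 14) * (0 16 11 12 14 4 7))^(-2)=((0 16 9 10)(2 11 12 14)(4 7))^(-2)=(0 9)(2 12)(10 16)(11 14)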